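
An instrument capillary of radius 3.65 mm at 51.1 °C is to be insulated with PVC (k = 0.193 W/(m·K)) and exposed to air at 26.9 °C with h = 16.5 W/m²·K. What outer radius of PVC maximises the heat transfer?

For a cylinder, r_cr = k_ins/h = 0.193/16.5 = 0.0117 m = 1.17 cm

r_cr = 1.17 cm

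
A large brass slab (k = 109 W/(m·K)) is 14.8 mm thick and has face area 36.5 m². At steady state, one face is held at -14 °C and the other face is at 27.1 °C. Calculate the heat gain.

Q = kA·ΔT/L = 109 × 36.5 × |-14 °C − 27.1 °C| / 0.0148 = 1.10×10^7 W

Q = 11000 kW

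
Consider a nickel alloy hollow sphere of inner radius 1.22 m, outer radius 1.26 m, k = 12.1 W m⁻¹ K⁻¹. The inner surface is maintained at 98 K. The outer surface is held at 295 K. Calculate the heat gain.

Q = 4πk·ΔT/(1/r₁ − 1/r₂) = 4π × 12.1 × 197 / (1/1.22 − 1/1.26) = 1.15×10^6 W

Q = 1150 kW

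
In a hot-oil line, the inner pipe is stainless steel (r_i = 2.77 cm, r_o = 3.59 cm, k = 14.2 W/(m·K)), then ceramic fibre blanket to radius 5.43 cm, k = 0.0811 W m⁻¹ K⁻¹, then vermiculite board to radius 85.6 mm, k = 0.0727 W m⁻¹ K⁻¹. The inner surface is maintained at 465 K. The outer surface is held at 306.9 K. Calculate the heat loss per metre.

Series thermal resistances, inner to outer:
  R'_stainless steel = ln(0.0359/0.0277)/(2πk) = 0.2593/(2π·14.2) = 0.002906 m·K/W
  R'_ceramic fibre blanket = ln(0.0543/0.0359)/(2πk) = 0.4138/(2π·0.0811) = 0.8120 m·K/W
  R'_vermiculite board = ln(0.0856/0.0543)/(2πk) = 0.4552/(2π·0.0727) = 0.9964 m·K/W
ΣR = 0.002906 + 0.8120 + 0.9964 = 1.811 m·K/W
Q' = ΔT/ΣR = (465 K − 306.9 K)/1.811 = 87.3 W/m

Q' = 87.3 W/m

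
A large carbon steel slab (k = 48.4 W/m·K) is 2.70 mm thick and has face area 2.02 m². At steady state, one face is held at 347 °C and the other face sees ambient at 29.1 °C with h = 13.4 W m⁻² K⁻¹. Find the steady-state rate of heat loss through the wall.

Resistance network (inner→outer):
  R_carbon steel = L/(kA) = 0.00270/(48.4·2.02) = 2.762×10^-5 K/W
  R_conv,out = 1/(hA) = 1/(13.4·2.02) = 0.03694 K/W
ΣR = 2.762×10^-5 + 0.03694 = 0.03697 K/W
Q = ΔT/ΣR = (347 °C − 29.1 °C)/0.03697 = 8600 W

Q = 8600 W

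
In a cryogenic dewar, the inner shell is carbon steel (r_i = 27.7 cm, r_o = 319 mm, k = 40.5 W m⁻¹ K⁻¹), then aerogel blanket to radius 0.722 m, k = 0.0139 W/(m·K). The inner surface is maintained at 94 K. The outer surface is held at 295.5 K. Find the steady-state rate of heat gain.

Resistance network (inner→outer):
  R_carbon steel = (1/0.277 − 1/0.319)/(4πk) = 0.4753/(4π·40.5) = 9.339×10^-4 K/W
  R_aerogel blanket = (1/0.319 − 1/0.722)/(4πk) = 1.750/(4π·0.0139) = 10.02 K/W
ΣR = 9.339×10^-4 + 10.02 = 10.02 K/W
Q = ΔT/ΣR = (94 K − 295.5 K)/10.02 = -20.1 W
(Negative Q ⇒ heat flows inward; heat gain = 20.1 W.)

Q = 20.1 W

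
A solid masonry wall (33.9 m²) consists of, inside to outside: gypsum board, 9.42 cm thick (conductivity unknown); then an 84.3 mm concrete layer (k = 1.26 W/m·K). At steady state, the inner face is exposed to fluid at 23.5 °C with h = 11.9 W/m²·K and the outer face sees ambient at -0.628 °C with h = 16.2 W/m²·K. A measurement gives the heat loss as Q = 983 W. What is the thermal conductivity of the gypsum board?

k = 0.152 W/m·K

ΣR = ΔT/Q = |23.5 − -0.628|/983 = 0.02455 K/W
Known resistances:
  R_conv,in = 1/(hA) = 1/(11.9·33.9) = 0.002479 K/W
  R_concrete = L/(kA) = 0.0843/(1.26·33.9) = 0.001974 K/W
  R_conv,out = 1/(hA) = 1/(16.2·33.9) = 0.001821 K/W
R_gypsum board = ΣR − ΣR_known = 0.02455 − 0.006274 = 0.01828 K/W
L/(kA) = 0.01828 ⇒ k = 0.0942/(0.01828·33.9) = 0.152 W/m·K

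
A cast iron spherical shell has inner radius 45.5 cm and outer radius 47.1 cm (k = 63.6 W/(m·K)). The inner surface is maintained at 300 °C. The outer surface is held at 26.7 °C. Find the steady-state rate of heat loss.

Q = 4πk·ΔT/(1/r₁ − 1/r₂) = 4π × 63.6 × 273.3 / (1/0.455 − 1/0.471) = 2.93×10^6 W

Q = 2.93×10^6 W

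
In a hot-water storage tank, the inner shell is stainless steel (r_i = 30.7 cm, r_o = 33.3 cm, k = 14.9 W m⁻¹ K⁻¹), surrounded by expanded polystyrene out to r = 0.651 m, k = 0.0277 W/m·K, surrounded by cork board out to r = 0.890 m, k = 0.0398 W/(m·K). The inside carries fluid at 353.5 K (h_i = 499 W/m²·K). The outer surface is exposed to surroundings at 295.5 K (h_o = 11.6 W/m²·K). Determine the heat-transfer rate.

Q = 11.5 W

Treat each layer as a resistance in series:
  R_conv,in = 1/(4πr²h) = 1/(4π·0.307²·499) = 0.001692 K/W
  R_stainless steel = (1/0.307 − 1/0.333)/(4πk) = 0.2543/(4π·14.9) = 0.001358 K/W
  R_expanded polystyrene = (1/0.333 − 1/0.651)/(4πk) = 1.467/(4π·0.0277) = 4.214 K/W
  R_cork board = (1/0.651 − 1/0.890)/(4πk) = 0.4125/(4π·0.0398) = 0.8248 K/W
  R_conv,out = 1/(4πr²h) = 1/(4π·0.890²·11.6) = 0.008661 K/W
ΣR = 0.001692 + 0.001358 + 4.214 + 0.8248 + 0.008661 = 5.051 K/W
Q = ΔT/ΣR = (353.5 K − 295.5 K)/5.051 = 11.5 W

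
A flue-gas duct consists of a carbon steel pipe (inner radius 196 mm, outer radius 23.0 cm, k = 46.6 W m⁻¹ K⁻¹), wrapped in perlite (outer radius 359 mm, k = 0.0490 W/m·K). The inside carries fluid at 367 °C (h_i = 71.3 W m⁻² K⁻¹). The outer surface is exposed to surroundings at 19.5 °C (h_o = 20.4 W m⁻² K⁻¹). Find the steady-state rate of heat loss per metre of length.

Q' = 235 W/m

Treat each layer as a resistance in series:
  R'_conv,in = 1/(2πr h) = 1/(2π·0.196·71.3) = 0.01139 m·K/W
  R'_carbon steel = ln(0.230/0.196)/(2πk) = 0.1600/(2π·46.6) = 5.463×10^-4 m·K/W
  R'_perlite = ln(0.359/0.230)/(2πk) = 0.4452/(2π·0.0490) = 1.446 m·K/W
  R'_conv,out = 1/(2πr h) = 1/(2π·0.359·20.4) = 0.02173 m·K/W
ΣR = 0.01139 + 5.463×10^-4 + 1.446 + 0.02173 = 1.480 m·K/W
Q' = ΔT/ΣR = (367 °C − 19.5 °C)/1.480 = 235 W/m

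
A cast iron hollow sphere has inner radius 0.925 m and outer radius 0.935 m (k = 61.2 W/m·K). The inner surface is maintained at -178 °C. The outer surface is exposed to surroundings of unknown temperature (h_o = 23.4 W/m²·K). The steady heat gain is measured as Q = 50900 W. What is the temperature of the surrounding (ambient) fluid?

Series resistances:
  R_cast iron = (1/0.925 − 1/0.935)/(4πk) = 0.01156/(4π·61.2) = 1.503×10^-5 K/W
  R_conv,out = 1/(4πr²h) = 1/(4π·0.935²·23.4) = 0.003890 K/W
ΣR = 0.003905 K/W
ΔT = Q·ΣR = 50900 × 0.003905 = 198.8 K
Heat flows inward, so T_out = T_in + ΔT = -178 + 198.8 = 20.8 °C

T_out = 20.8 °C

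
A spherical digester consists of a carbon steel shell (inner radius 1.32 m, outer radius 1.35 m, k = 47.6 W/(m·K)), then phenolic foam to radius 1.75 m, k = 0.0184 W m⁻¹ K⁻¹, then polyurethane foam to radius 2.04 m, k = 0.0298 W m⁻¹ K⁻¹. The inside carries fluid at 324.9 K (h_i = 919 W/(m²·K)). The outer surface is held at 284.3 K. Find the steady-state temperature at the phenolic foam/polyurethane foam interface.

T = 293.6 K

Series thermal resistances, inner to outer:
  R_conv,in = 1/(4πr²h) = 1/(4π·1.32²·919) = 4.970×10^-5 K/W
  R_carbon steel = (1/1.32 − 1/1.35)/(4πk) = 0.01684/(4π·47.6) = 2.814×10^-5 K/W
  R_phenolic foam = (1/1.35 − 1/1.75)/(4πk) = 0.1693/(4π·0.0184) = 0.7323 K/W
  R_polyurethane foam = (1/1.75 − 1/2.04)/(4πk) = 0.08123/(4π·0.0298) = 0.2169 K/W
ΣR = 4.970×10^-5 + 2.814×10^-5 + 0.7323 + 0.2169 = 0.9493 K/W
Q = ΔT/ΣR = (324.9 K − 284.3 K)/0.9493 = 42.77 W
From the inner boundary to the phenolic foam/polyurethane foam interface, ΣR_partial = 0.7324 K/W.
T_interface = T_in − Q·ΣR_partial = 324.9 K − (42.77)(0.7324) = 293.6 K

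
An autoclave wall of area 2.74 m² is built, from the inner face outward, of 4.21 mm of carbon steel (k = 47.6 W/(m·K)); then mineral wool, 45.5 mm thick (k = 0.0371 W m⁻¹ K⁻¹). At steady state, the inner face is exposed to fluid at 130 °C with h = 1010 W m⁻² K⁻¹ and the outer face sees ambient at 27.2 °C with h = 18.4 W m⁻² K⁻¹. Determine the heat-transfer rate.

Q = 220 W

Resistance network (inner→outer):
  R_conv,in = 1/(hA) = 1/(1010·2.74) = 3.614×10^-4 K/W
  R_carbon steel = L/(kA) = 0.00421/(47.6·2.74) = 3.228×10^-5 K/W
  R_mineral wool = L/(kA) = 0.0455/(0.0371·2.74) = 0.4476 K/W
  R_conv,out = 1/(hA) = 1/(18.4·2.74) = 0.01983 K/W
ΣR = 3.614×10^-4 + 3.228×10^-5 + 0.4476 + 0.01983 = 0.4678 K/W
Q = ΔT/ΣR = (130 °C − 27.2 °C)/0.4678 = 220 W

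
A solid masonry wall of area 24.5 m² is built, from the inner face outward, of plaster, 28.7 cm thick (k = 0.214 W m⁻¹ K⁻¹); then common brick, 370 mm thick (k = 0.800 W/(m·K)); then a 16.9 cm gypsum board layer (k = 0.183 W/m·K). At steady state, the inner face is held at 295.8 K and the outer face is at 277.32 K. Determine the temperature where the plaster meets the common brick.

T = 286.7 K

Resistance network (inner→outer):
  R_plaster = L/(kA) = 0.287/(0.214·24.5) = 0.05474 K/W
  R_common brick = L/(kA) = 0.370/(0.800·24.5) = 0.01888 K/W
  R_gypsum board = L/(kA) = 0.169/(0.183·24.5) = 0.03769 K/W
ΣR = 0.05474 + 0.01888 + 0.03769 = 0.1113 K/W
Q = ΔT/ΣR = (295.8 K − 277.32 K)/0.1113 = 166.0 W
From the inner boundary to the plaster/common brick interface, ΣR_partial = 0.05474 K/W.
T_interface = T_in − Q·ΣR_partial = 295.8 K − (166.0)(0.05474) = 286.7 K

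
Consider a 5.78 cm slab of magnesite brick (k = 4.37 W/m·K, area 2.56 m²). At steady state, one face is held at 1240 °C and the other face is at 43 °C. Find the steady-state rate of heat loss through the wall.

Q = kA·ΔT/L = 4.37 × 2.56 × |1240 °C − 43 °C| / 0.0578 = 2.32×10^5 W

Q = 232 kW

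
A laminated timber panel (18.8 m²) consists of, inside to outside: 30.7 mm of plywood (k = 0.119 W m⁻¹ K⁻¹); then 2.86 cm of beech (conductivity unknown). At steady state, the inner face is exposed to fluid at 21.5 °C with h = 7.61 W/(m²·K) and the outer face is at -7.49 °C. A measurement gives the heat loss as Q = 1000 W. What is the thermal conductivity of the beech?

ΣR = ΔT/Q = |21.5 − -7.49|/1000 = 0.02899 K/W
Known resistances:
  R_conv,in = 1/(hA) = 1/(7.61·18.8) = 0.006990 K/W
  R_plywood = L/(kA) = 0.0307/(0.119·18.8) = 0.01372 K/W
R_beech = ΣR − ΣR_known = 0.02899 − 0.02071 = 0.008280 K/W
L/(kA) = 0.008280 ⇒ k = 0.0286/(0.008280·18.8) = 0.184 W/m·K

k = 0.184 W/m·K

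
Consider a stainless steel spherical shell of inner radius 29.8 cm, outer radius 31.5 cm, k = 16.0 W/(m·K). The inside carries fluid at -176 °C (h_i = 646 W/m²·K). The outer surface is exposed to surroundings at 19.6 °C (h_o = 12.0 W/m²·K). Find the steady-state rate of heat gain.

Q = 2.83 kW

Series thermal resistances, inner to outer:
  R_conv,in = 1/(4πr²h) = 1/(4π·0.298²·646) = 0.001387 K/W
  R_stainless steel = (1/0.298 − 1/0.315)/(4πk) = 0.1811/(4π·16.0) = 9.007×10^-4 K/W
  R_conv,out = 1/(4πr²h) = 1/(4π·0.315²·12.0) = 0.06683 K/W
ΣR = 0.001387 + 9.007×10^-4 + 0.06683 = 0.06912 K/W
Q = ΔT/ΣR = (-176 °C − 19.6 °C)/0.06912 = -2830 W
(Negative Q ⇒ heat flows inward; heat gain = 2830 W.)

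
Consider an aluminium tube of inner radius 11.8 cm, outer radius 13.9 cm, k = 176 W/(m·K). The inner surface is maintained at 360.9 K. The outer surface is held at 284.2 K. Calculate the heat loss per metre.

Q' = 518 kW/m

Q' = 2πk·ΔT/ln(r₂/r₁) = 2π × 176 × 76.7 / ln(0.139/0.118) = 5.18×10^5 W/m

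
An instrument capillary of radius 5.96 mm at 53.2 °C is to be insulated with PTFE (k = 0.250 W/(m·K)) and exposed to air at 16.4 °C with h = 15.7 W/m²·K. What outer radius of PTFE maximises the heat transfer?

r_cr = 1.59 cm

For a cylinder, r_cr = k_ins/h = 0.250/15.7 = 0.0159 m = 1.59 cm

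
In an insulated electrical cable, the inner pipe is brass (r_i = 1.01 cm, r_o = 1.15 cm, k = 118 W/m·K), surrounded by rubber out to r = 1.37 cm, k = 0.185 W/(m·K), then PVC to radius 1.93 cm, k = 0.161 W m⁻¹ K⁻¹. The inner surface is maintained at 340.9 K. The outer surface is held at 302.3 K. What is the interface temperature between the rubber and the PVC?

Resistance network (inner→outer):
  R'_brass = ln(0.0115/0.0101)/(2πk) = 0.1298/(2π·118) = 1.751×10^-4 m·K/W
  R'_rubber = ln(0.0137/0.0115)/(2πk) = 0.1750/(2π·0.185) = 0.1506 m·K/W
  R'_PVC = ln(0.0193/0.0137)/(2πk) = 0.3427/(2π·0.161) = 0.3388 m·K/W
ΣR = 1.751×10^-4 + 0.1506 + 0.3388 = 0.4896 m·K/W
Q' = ΔT/ΣR = (340.9 K − 302.3 K)/0.4896 = 78.84 W/m
From the inner boundary to the rubber/PVC interface, ΣR_partial = 0.1508 m·K/W.
T_interface = T_in − Q'·ΣR_partial = 340.9 K − (78.84)(0.1508) = 329.0 K

T = 329.0 K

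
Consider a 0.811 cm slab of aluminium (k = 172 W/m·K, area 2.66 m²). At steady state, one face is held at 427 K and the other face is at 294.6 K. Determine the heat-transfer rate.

Q = 7470 kW

Q = kA·ΔT/L = 172 × 2.66 × |427 K − 294.6 K| / 0.00811 = 7.47×10^6 W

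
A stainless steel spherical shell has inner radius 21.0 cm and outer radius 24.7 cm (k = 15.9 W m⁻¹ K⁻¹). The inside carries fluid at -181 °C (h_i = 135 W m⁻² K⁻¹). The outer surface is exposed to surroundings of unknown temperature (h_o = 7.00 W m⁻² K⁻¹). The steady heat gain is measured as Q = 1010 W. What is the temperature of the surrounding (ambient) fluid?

T_out = 24.3 °C

Sum the resistances:
  R_conv,in = 1/(4πr²h) = 1/(4π·0.210²·135) = 0.01337 K/W
  R_stainless steel = (1/0.210 − 1/0.247)/(4πk) = 0.7133/(4π·15.9) = 0.003570 K/W
  R_conv,out = 1/(4πr²h) = 1/(4π·0.247²·7.00) = 0.1863 K/W
ΣR = 0.2033 K/W
ΔT = Q·ΣR = 1010 × 0.2033 = 205.3 K
Heat flows inward, so T_out = T_in + ΔT = -181 + 205.3 = 24.3 °C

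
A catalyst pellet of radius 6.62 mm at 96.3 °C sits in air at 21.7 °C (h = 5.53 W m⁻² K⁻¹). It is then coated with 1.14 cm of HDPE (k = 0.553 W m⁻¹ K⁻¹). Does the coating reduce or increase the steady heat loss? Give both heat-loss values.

Critical radius for a sphere: r_cr = 2k/h = 0.200 m = 20.0 cm.
Outer radius after coating: r₂ = 0.00662 + 0.0114 = 0.01802 m.
Since r₁ < r_cr and r₂ ≤ r_cr, the coating moves toward the maximum at r_cr — heat loss rises.
Bare: R = 1/(4πr₁²h) = 328.4 K/W; Q = 74.6/328.4 = 0.227 W.
Coated: R = R_cond + R_conv = 58.07 K/W; Q = 74.6/58.07 = 1.28 W.

increases: 0.227 → 1.28 W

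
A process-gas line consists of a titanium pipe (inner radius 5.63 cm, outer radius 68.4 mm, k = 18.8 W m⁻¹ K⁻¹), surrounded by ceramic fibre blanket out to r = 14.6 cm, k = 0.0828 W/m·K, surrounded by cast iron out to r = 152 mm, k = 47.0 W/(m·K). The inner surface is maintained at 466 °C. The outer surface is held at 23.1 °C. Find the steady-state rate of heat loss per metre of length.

Q' = 304 W/m

Treat each layer as a resistance in series:
  R'_titanium = ln(0.0684/0.0563)/(2πk) = 0.1947/(2π·18.8) = 0.001648 m·K/W
  R'_ceramic fibre blanket = ln(0.146/0.0684)/(2πk) = 0.7582/(2π·0.0828) = 1.457 m·K/W
  R'_cast iron = ln(0.152/0.146)/(2πk) = 0.04027/(2π·47.0) = 1.364×10^-4 m·K/W
ΣR = 0.001648 + 1.457 + 1.364×10^-4 = 1.459 m·K/W
Q' = ΔT/ΣR = (466 °C − 23.1 °C)/1.459 = 304 W/m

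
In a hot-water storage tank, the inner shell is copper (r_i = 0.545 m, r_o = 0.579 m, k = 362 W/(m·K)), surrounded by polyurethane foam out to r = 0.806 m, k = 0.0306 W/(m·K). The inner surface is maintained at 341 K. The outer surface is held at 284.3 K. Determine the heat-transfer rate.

Series thermal resistances, inner to outer:
  R_copper = (1/0.545 − 1/0.579)/(4πk) = 0.1077/(4π·362) = 2.369×10^-5 K/W
  R_polyurethane foam = (1/0.579 − 1/0.806)/(4πk) = 0.4864/(4π·0.0306) = 1.265 K/W
ΣR = 2.369×10^-5 + 1.265 = 1.265 K/W
Q = ΔT/ΣR = (341 K − 284.3 K)/1.265 = 44.8 W

Q = 44.8 W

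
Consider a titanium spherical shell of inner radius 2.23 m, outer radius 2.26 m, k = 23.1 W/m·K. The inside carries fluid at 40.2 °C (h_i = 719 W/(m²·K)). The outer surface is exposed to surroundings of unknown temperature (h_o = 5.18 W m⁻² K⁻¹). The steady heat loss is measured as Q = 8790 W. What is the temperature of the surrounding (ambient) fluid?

T_out = 13.4 °C

Sum the resistances:
  R_conv,in = 1/(4πr²h) = 1/(4π·2.23²·719) = 2.226×10^-5 K/W
  R_titanium = (1/2.23 − 1/2.26)/(4πk) = 0.005953/(4π·23.1) = 2.051×10^-5 K/W
  R_conv,out = 1/(4πr²h) = 1/(4π·2.26²·5.18) = 0.003008 K/W
ΣR = 0.003051 K/W
ΔT = Q·ΣR = 8790 × 0.003051 = 26.82 K
Heat flows outward, so T_out = T_in − ΔT = 40.2 − 26.82 = 13.4 °C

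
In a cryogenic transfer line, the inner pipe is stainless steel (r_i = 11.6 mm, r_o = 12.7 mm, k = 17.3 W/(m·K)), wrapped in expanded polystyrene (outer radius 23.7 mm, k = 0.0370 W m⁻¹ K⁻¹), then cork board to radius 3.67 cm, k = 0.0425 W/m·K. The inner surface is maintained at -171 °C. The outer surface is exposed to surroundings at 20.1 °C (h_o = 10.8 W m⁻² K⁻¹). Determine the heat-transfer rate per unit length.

Q' = 40.5 W/m

Series thermal resistances, inner to outer:
  R'_stainless steel = ln(0.0127/0.0116)/(2πk) = 0.09060/(2π·17.3) = 8.335×10^-4 m·K/W
  R'_expanded polystyrene = ln(0.0237/0.0127)/(2πk) = 0.6239/(2π·0.0370) = 2.684 m·K/W
  R'_cork board = ln(0.0367/0.0237)/(2πk) = 0.4373/(2π·0.0425) = 1.638 m·K/W
  R'_conv,out = 1/(2πr h) = 1/(2π·0.0367·10.8) = 0.4015 m·K/W
ΣR = 8.335×10^-4 + 2.684 + 1.638 + 0.4015 = 4.724 m·K/W
Q' = ΔT/ΣR = (-171 °C − 20.1 °C)/4.724 = -40.5 W/m
(Negative Q' ⇒ heat flows inward; heat gain = 40.5 W/m.)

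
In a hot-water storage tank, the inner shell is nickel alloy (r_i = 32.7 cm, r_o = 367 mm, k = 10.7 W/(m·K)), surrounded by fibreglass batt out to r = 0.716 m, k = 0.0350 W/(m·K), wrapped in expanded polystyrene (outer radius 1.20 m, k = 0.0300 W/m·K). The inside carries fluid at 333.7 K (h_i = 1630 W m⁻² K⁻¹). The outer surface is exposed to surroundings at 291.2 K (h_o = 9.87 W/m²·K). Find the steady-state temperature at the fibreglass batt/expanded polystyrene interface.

Treat each layer as a resistance in series:
  R_conv,in = 1/(4πr²h) = 1/(4π·0.327²·1630) = 4.566×10^-4 K/W
  R_nickel alloy = (1/0.327 − 1/0.367)/(4πk) = 0.3333/(4π·10.7) = 0.002479 K/W
  R_fibreglass batt = (1/0.367 − 1/0.716)/(4πk) = 1.328/(4π·0.0350) = 3.020 K/W
  R_expanded polystyrene = (1/0.716 − 1/1.20)/(4πk) = 0.5633/(4π·0.0300) = 1.494 K/W
  R_conv,out = 1/(4πr²h) = 1/(4π·1.20²·9.87) = 0.005599 K/W
ΣR = 4.566×10^-4 + 0.002479 + 3.020 + 1.494 + 0.005599 = 4.523 K/W
Q = ΔT/ΣR = (333.7 K − 291.2 K)/4.523 = 9.396 W
From the inner boundary to the fibreglass batt/expanded polystyrene interface, ΣR_partial = 3.023 K/W.
T_interface = T_in − Q·ΣR_partial = 333.7 K − (9.396)(3.023) = 305.3 K

T = 305.3 K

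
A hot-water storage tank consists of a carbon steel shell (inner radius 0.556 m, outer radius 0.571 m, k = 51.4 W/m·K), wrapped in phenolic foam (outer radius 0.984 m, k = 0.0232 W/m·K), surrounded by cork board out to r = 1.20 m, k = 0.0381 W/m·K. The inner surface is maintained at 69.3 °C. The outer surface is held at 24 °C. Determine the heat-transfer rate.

Q = 15.6 W

Treat each layer as a resistance in series:
  R_carbon steel = (1/0.556 − 1/0.571)/(4πk) = 0.04725/(4π·51.4) = 7.315×10^-5 K/W
  R_phenolic foam = (1/0.571 − 1/0.984)/(4πk) = 0.7351/(4π·0.0232) = 2.521 K/W
  R_cork board = (1/0.984 − 1/1.20)/(4πk) = 0.1829/(4π·0.0381) = 0.3821 K/W
ΣR = 7.315×10^-5 + 2.521 + 0.3821 = 2.903 K/W
Q = ΔT/ΣR = (69.3 °C − 24 °C)/2.903 = 15.6 W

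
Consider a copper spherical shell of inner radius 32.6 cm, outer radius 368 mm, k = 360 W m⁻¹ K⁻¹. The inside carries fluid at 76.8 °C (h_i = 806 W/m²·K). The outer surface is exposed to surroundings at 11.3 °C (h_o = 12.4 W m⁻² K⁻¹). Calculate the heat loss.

Q = 1350 W

Resistance network (inner→outer):
  R_conv,in = 1/(4πr²h) = 1/(4π·0.326²·806) = 9.290×10^-4 K/W
  R_copper = (1/0.326 − 1/0.368)/(4πk) = 0.3501/(4π·360) = 7.739×10^-5 K/W
  R_conv,out = 1/(4πr²h) = 1/(4π·0.368²·12.4) = 0.04739 K/W
ΣR = 9.290×10^-4 + 7.739×10^-5 + 0.04739 = 0.04840 K/W
Q = ΔT/ΣR = (76.8 °C − 11.3 °C)/0.04840 = 1350 W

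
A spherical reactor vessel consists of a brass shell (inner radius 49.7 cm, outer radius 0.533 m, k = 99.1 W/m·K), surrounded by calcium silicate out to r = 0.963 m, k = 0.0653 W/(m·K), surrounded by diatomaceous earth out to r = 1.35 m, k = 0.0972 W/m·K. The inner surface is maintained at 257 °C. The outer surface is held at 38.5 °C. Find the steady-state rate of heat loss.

Treat each layer as a resistance in series:
  R_brass = (1/0.497 − 1/0.533)/(4πk) = 0.1359/(4π·99.1) = 1.091×10^-4 K/W
  R_calcium silicate = (1/0.533 − 1/0.963)/(4πk) = 0.8378/(4π·0.0653) = 1.021 K/W
  R_diatomaceous earth = (1/0.963 − 1/1.35)/(4πk) = 0.2977/(4π·0.0972) = 0.2437 K/W
ΣR = 1.091×10^-4 + 1.021 + 0.2437 = 1.265 K/W
Q = ΔT/ΣR = (257 °C − 38.5 °C)/1.265 = 173 W

Q = 173 W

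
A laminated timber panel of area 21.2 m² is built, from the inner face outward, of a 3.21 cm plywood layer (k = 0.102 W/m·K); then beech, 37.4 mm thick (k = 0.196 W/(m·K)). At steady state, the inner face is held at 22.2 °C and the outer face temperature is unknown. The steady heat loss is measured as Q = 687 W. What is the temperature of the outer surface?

T_out = 5.82 °C

Series resistances:
  R_plywood = L/(kA) = 0.0321/(0.102·21.2) = 0.01484 K/W
  R_beech = L/(kA) = 0.0374/(0.196·21.2) = 0.009001 K/W
ΣR = 0.02385 K/W
ΔT = Q·ΣR = 687 × 0.02385 = 16.38 K
Heat flows outward, so T_out = T_in − ΔT = 22.2 − 16.38 = 5.82 °C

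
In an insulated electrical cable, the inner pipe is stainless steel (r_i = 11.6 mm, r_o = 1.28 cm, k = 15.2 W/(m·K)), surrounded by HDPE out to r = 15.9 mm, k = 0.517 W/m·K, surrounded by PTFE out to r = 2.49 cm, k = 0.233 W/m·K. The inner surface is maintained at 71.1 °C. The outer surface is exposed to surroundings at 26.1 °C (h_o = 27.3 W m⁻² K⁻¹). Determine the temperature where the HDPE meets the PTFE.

Resistance network (inner→outer):
  R'_stainless steel = ln(0.0128/0.0116)/(2πk) = 0.09844/(2π·15.2) = 0.001031 m·K/W
  R'_HDPE = ln(0.0159/0.0128)/(2πk) = 0.2169/(2π·0.517) = 0.06676 m·K/W
  R'_PTFE = ln(0.0249/0.0159)/(2πk) = 0.4485/(2π·0.233) = 0.3064 m·K/W
  R'_conv,out = 1/(2πr h) = 1/(2π·0.0249·27.3) = 0.2341 m·K/W
ΣR = 0.001031 + 0.06676 + 0.3064 + 0.2341 = 0.6083 m·K/W
Q' = ΔT/ΣR = (71.1 °C − 26.1 °C)/0.6083 = 73.98 W/m
From the inner boundary to the HDPE/PTFE interface, ΣR_partial = 0.06779 m·K/W.
T_interface = T_in − Q'·ΣR_partial = 71.1 °C − (73.98)(0.06779) = 66.1 °C

T = 66.1 °C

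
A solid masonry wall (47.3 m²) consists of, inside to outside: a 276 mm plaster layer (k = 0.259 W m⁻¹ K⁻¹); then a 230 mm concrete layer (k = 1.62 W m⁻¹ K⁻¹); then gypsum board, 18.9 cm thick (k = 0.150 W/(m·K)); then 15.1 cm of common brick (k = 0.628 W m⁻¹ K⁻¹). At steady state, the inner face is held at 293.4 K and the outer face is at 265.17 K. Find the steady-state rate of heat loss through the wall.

Series thermal resistances, inner to outer:
  R_plaster = L/(kA) = 0.276/(0.259·47.3) = 0.02253 K/W
  R_concrete = L/(kA) = 0.230/(1.62·47.3) = 0.003002 K/W
  R_gypsum board = L/(kA) = 0.189/(0.150·47.3) = 0.02664 K/W
  R_common brick = L/(kA) = 0.151/(0.628·47.3) = 0.005083 K/W
ΣR = 0.02253 + 0.003002 + 0.02664 + 0.005083 = 0.05726 K/W
Q = ΔT/ΣR = (293.4 K − 265.17 K)/0.05726 = 493 W

Q = 493 W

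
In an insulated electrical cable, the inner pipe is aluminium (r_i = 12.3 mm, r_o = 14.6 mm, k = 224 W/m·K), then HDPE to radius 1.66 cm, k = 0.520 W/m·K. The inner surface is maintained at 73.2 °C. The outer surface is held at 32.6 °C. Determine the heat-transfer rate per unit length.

Series thermal resistances, inner to outer:
  R'_aluminium = ln(0.0146/0.0123)/(2πk) = 0.1714/(2π·224) = 1.218×10^-4 m·K/W
  R'_HDPE = ln(0.0166/0.0146)/(2πk) = 0.1284/(2π·0.520) = 0.03929 m·K/W
ΣR = 1.218×10^-4 + 0.03929 = 0.03941 m·K/W
Q' = ΔT/ΣR = (73.2 °C − 32.6 °C)/0.03941 = 1030 W/m

Q' = 1030 W/m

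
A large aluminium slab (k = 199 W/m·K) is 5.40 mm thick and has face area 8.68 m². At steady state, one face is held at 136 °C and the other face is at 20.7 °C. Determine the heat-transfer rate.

Q = kA·ΔT/L = 199 × 8.68 × |136 °C − 20.7 °C| / 0.00540 = 3.69×10^7 W

Q = 3.69×10^7 W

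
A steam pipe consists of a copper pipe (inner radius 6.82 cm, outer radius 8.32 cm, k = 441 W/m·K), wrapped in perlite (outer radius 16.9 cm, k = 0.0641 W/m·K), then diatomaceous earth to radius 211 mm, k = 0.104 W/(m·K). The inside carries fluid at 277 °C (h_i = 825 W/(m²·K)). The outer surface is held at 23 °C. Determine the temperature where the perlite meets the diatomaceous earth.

T = 64.0 °C

Series thermal resistances, inner to outer:
  R'_conv,in = 1/(2πr h) = 1/(2π·0.0682·825) = 0.002829 m·K/W
  R'_copper = ln(0.0832/0.0682)/(2πk) = 0.1988/(2π·441) = 7.175×10^-5 m·K/W
  R'_perlite = ln(0.169/0.0832)/(2πk) = 0.7087/(2π·0.0641) = 1.760 m·K/W
  R'_diatomaceous earth = ln(0.211/0.169)/(2πk) = 0.2220/(2π·0.104) = 0.3397 m·K/W
ΣR = 0.002829 + 7.175×10^-5 + 1.760 + 0.3397 = 2.103 m·K/W
Q' = ΔT/ΣR = (277 °C − 23 °C)/2.103 = 120.8 W/m
From the inner boundary to the perlite/diatomaceous earth interface, ΣR_partial = 1.763 m·K/W.
T_interface = T_in − Q'·ΣR_partial = 277 °C − (120.8)(1.763) = 64.0 °C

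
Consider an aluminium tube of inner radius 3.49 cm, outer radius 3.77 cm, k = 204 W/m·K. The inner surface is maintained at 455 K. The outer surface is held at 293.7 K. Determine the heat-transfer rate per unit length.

Q' = 2680 kW/m

Q' = 2πk·ΔT/ln(r₂/r₁) = 2π × 204 × 161.3 / ln(0.0377/0.0349) = 2.68×10^6 W/m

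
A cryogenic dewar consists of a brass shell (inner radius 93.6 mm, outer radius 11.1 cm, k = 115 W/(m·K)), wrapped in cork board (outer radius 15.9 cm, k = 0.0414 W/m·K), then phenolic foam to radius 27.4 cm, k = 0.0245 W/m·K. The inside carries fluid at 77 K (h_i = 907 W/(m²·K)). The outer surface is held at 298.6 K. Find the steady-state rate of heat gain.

Q = 16.0 W

Series thermal resistances, inner to outer:
  R_conv,in = 1/(4πr²h) = 1/(4π·0.0936²·907) = 0.01001 K/W
  R_brass = (1/0.0936 − 1/0.111)/(4πk) = 1.675/(4π·115) = 0.001159 K/W
  R_cork board = (1/0.111 − 1/0.159)/(4πk) = 2.720/(4π·0.0414) = 5.228 K/W
  R_phenolic foam = (1/0.159 − 1/0.274)/(4πk) = 2.640/(4π·0.0245) = 8.574 K/W
ΣR = 0.01001 + 0.001159 + 5.228 + 8.574 = 13.81 K/W
Q = ΔT/ΣR = (77 K − 298.6 K)/13.81 = -16.0 W
(Negative Q ⇒ heat flows inward; heat gain = 16.0 W.)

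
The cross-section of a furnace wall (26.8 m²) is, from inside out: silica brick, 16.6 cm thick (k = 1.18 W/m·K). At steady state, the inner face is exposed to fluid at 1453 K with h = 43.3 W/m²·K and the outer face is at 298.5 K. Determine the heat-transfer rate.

Q = 1.89×10^5 W

Series thermal resistances, inner to outer:
  R_conv,in = 1/(hA) = 1/(43.3·26.8) = 8.617×10^-4 K/W
  R_silica brick = L/(kA) = 0.166/(1.18·26.8) = 0.005249 K/W
ΣR = 8.617×10^-4 + 0.005249 = 0.006111 K/W
Q = ΔT/ΣR = (1453 K − 298.5 K)/0.006111 = 1.89×10^5 W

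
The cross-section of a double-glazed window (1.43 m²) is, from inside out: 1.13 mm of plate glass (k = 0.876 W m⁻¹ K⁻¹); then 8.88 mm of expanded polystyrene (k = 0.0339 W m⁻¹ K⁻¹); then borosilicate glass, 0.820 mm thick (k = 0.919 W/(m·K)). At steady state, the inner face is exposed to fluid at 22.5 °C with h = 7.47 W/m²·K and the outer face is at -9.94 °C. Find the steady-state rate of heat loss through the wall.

Q = 117 W

Treat each layer as a resistance in series:
  R_conv,in = 1/(hA) = 1/(7.47·1.43) = 0.09361 K/W
  R_plate glass = L/(kA) = 0.00113/(0.876·1.43) = 9.021×10^-4 K/W
  R_expanded polystyrene = L/(kA) = 0.00888/(0.0339·1.43) = 0.1832 K/W
  R_borosilicate glass = L/(kA) = 8.20×10^-4/(0.919·1.43) = 6.240×10^-4 K/W
ΣR = 0.09361 + 9.021×10^-4 + 0.1832 + 6.240×10^-4 = 0.2783 K/W
Q = ΔT/ΣR = (22.5 °C − -9.94 °C)/0.2783 = 117 W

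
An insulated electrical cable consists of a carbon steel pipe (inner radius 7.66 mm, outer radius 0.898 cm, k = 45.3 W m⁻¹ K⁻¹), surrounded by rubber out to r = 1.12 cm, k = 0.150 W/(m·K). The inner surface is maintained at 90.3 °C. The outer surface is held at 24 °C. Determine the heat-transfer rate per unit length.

Q' = 282 W/m

Treat each layer as a resistance in series:
  R'_carbon steel = ln(0.00898/0.00766)/(2πk) = 0.1590/(2π·45.3) = 5.586×10^-4 m·K/W
  R'_rubber = ln(0.0112/0.00898)/(2πk) = 0.2209/(2π·0.150) = 0.2344 m·K/W
ΣR = 5.586×10^-4 + 0.2344 = 0.2350 m·K/W
Q' = ΔT/ΣR = (90.3 °C − 24 °C)/0.2350 = 282 W/m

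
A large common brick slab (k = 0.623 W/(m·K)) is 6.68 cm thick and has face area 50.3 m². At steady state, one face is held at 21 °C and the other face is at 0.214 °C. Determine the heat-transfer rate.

Q = kA·ΔT/L = 0.623 × 50.3 × |21 °C − 0.214 °C| / 0.0668 = 9750 W

Q = 9.75 kW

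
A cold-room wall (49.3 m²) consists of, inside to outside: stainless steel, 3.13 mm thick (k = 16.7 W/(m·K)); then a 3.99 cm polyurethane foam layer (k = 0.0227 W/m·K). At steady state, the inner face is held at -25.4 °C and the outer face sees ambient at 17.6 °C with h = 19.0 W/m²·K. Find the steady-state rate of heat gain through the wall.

Q = 1170 W

Resistance network (inner→outer):
  R_stainless steel = L/(kA) = 0.00313/(16.7·49.3) = 3.802×10^-6 K/W
  R_polyurethane foam = L/(kA) = 0.0399/(0.0227·49.3) = 0.03565 K/W
  R_conv,out = 1/(hA) = 1/(19.0·49.3) = 0.001068 K/W
ΣR = 3.802×10^-6 + 0.03565 + 0.001068 = 0.03672 K/W
Q = ΔT/ΣR = (-25.4 °C − 17.6 °C)/0.03672 = -1170 W
(Negative Q ⇒ heat flows inward; heat gain = 1170 W.)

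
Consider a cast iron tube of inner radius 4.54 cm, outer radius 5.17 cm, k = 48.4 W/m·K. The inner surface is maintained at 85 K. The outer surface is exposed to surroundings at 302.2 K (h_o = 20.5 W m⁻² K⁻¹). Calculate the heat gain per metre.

Resistance network (inner→outer):
  R'_cast iron = ln(0.0517/0.0454)/(2πk) = 0.1299/(2π·48.4) = 4.273×10^-4 m·K/W
  R'_conv,out = 1/(2πr h) = 1/(2π·0.0517·20.5) = 0.1502 m·K/W
ΣR = 4.273×10^-4 + 0.1502 = 0.1506 m·K/W
Q' = ΔT/ΣR = (85 K − 302.2 K)/0.1506 = -1440 W/m
(Negative Q' ⇒ heat flows inward; heat gain = 1440 W/m.)

Q' = 1440 W/m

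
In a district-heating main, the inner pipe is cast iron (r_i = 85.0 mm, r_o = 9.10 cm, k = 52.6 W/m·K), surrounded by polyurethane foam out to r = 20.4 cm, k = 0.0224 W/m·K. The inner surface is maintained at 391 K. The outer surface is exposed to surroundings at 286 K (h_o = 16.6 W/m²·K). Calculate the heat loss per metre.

Resistance network (inner→outer):
  R'_cast iron = ln(0.0910/0.0850)/(2πk) = 0.06821/(2π·52.6) = 2.064×10^-4 m·K/W
  R'_polyurethane foam = ln(0.204/0.0910)/(2πk) = 0.8073/(2π·0.0224) = 5.736 m·K/W
  R'_conv,out = 1/(2πr h) = 1/(2π·0.204·16.6) = 0.04700 m·K/W
ΣR = 2.064×10^-4 + 5.736 + 0.04700 = 5.783 m·K/W
Q' = ΔT/ΣR = (391 K − 286 K)/5.783 = 18.2 W/m

Q' = 18.2 W/m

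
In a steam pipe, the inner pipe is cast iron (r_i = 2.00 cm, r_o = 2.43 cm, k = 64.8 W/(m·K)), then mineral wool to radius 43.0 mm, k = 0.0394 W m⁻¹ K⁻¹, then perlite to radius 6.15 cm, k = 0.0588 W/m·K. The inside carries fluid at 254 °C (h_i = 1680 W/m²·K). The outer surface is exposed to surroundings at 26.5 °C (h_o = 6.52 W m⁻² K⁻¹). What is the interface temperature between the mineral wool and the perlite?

Series thermal resistances, inner to outer:
  R'_conv,in = 1/(2πr h) = 1/(2π·0.0200·1680) = 0.004737 m·K/W
  R'_cast iron = ln(0.0243/0.0200)/(2πk) = 0.1947/(2π·64.8) = 4.783×10^-4 m·K/W
  R'_mineral wool = ln(0.0430/0.0243)/(2πk) = 0.5707/(2π·0.0394) = 2.305 m·K/W
  R'_perlite = ln(0.0615/0.0430)/(2πk) = 0.3578/(2π·0.0588) = 0.9686 m·K/W
  R'_conv,out = 1/(2πr h) = 1/(2π·0.0615·6.52) = 0.3969 m·K/W
ΣR = 0.004737 + 4.783×10^-4 + 2.305 + 0.9686 + 0.3969 = 3.676 m·K/W
Q' = ΔT/ΣR = (254 °C − 26.5 °C)/3.676 = 61.89 W/m
From the inner boundary to the mineral wool/perlite interface, ΣR_partial = 2.310 m·K/W.
T_interface = T_in − Q'·ΣR_partial = 254 °C − (61.89)(2.310) = 111 °C

T = 111 °C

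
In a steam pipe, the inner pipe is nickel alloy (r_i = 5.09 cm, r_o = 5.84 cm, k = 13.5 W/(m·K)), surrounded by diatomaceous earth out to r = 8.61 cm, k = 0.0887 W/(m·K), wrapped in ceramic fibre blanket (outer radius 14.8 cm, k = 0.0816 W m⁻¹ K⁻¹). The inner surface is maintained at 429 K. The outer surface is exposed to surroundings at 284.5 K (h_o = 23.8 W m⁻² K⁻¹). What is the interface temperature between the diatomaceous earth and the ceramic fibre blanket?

Treat each layer as a resistance in series:
  R'_nickel alloy = ln(0.0584/0.0509)/(2πk) = 0.1375/(2π·13.5) = 0.001620 m·K/W
  R'_diatomaceous earth = ln(0.0861/0.0584)/(2πk) = 0.3882/(2π·0.0887) = 0.6965 m·K/W
  R'_ceramic fibre blanket = ln(0.148/0.0861)/(2πk) = 0.5417/(2π·0.0816) = 1.057 m·K/W
  R'_conv,out = 1/(2πr h) = 1/(2π·0.148·23.8) = 0.04518 m·K/W
ΣR = 0.001620 + 0.6965 + 1.057 + 0.04518 = 1.800 m·K/W
Q' = ΔT/ΣR = (429 K − 284.5 K)/1.800 = 80.28 W/m
From the inner boundary to the diatomaceous earth/ceramic fibre blanket interface, ΣR_partial = 0.6981 m·K/W.
T_interface = T_in − Q'·ΣR_partial = 429 K − (80.28)(0.6981) = 373.0 K

T = 373.0 K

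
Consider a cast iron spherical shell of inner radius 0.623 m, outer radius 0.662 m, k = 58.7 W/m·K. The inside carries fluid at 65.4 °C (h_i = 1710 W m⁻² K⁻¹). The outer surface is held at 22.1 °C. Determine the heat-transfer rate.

Q = 1.75×10^5 W

Treat each layer as a resistance in series:
  R_conv,in = 1/(4πr²h) = 1/(4π·0.623²·1710) = 1.199×10^-4 K/W
  R_cast iron = (1/0.623 − 1/0.662)/(4πk) = 0.09456/(4π·58.7) = 1.282×10^-4 K/W
ΣR = 1.199×10^-4 + 1.282×10^-4 = 2.481×10^-4 K/W
Q = ΔT/ΣR = (65.4 °C − 22.1 °C)/2.481×10^-4 = 1.75×10^5 W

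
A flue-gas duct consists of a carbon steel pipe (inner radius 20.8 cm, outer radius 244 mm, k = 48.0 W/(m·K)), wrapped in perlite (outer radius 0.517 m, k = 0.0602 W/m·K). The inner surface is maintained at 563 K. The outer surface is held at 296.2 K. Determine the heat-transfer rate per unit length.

Q' = 134 W/m

Treat each layer as a resistance in series:
  R'_carbon steel = ln(0.244/0.208)/(2πk) = 0.1596/(2π·48.0) = 5.293×10^-4 m·K/W
  R'_perlite = ln(0.517/0.244)/(2πk) = 0.7509/(2π·0.0602) = 1.985 m·K/W
ΣR = 5.293×10^-4 + 1.985 = 1.986 m·K/W
Q' = ΔT/ΣR = (563 K − 296.2 K)/1.986 = 134 W/m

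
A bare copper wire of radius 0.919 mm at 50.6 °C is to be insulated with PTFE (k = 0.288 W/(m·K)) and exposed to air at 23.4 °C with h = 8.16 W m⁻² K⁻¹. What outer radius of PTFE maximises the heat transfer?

r_cr = 3.53 cm

For a cylinder, r_cr = k_ins/h = 0.288/8.16 = 0.0353 m = 3.53 cm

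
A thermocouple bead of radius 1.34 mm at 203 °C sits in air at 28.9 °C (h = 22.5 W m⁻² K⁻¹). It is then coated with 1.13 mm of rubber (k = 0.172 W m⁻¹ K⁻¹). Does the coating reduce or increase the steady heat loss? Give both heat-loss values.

increases: 0.0884 → 0.236 W

Critical radius for a sphere: r_cr = 2k/h = 0.0153 m = 1.53 cm.
Outer radius after coating: r₂ = 0.00134 + 0.00113 = 0.00247 m.
Since r₁ < r_cr and r₂ ≤ r_cr, the coating moves toward the maximum at r_cr — heat loss rises.
Bare: R = 1/(4πr₁²h) = 1970 K/W; Q = 174.1/1970 = 0.0884 W.
Coated: R = R_cond + R_conv = 737.7 K/W; Q = 174.1/737.7 = 0.236 W.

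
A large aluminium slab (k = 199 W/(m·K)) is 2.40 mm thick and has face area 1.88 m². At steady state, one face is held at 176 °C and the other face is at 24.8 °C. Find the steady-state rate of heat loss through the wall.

Q = 2.36×10^7 W

Q = kA·ΔT/L = 199 × 1.88 × |176 °C − 24.8 °C| / 0.00240 = 2.36×10^7 W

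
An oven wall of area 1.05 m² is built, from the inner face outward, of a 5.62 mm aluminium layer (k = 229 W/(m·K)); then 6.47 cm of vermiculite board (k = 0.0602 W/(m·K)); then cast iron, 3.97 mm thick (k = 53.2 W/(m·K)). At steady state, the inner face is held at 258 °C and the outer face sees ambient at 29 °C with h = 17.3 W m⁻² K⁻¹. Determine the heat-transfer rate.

Q = 212 W

Resistance network (inner→outer):
  R_aluminium = L/(kA) = 0.00562/(229·1.05) = 2.337×10^-5 K/W
  R_vermiculite board = L/(kA) = 0.0647/(0.0602·1.05) = 1.024 K/W
  R_cast iron = L/(kA) = 0.00397/(53.2·1.05) = 7.107×10^-5 K/W
  R_conv,out = 1/(hA) = 1/(17.3·1.05) = 0.05505 K/W
ΣR = 2.337×10^-5 + 1.024 + 7.107×10^-5 + 0.05505 = 1.079 K/W
Q = ΔT/ΣR = (258 °C − 29 °C)/1.079 = 212 W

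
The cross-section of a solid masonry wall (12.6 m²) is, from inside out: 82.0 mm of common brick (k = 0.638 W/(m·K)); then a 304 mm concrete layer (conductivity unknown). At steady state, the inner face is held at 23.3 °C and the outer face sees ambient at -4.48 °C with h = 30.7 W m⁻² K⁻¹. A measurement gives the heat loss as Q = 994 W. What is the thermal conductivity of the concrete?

k = 1.59 W/m·K

ΣR = ΔT/Q = |23.3 − -4.48|/994 = 0.02795 K/W
Known resistances:
  R_common brick = L/(kA) = 0.0820/(0.638·12.6) = 0.01020 K/W
  R_conv,out = 1/(hA) = 1/(30.7·12.6) = 0.002585 K/W
R_concrete = ΣR − ΣR_known = 0.02795 − 0.01279 = 0.01516 K/W
L/(kA) = 0.01516 ⇒ k = 0.304/(0.01516·12.6) = 1.59 W/m·K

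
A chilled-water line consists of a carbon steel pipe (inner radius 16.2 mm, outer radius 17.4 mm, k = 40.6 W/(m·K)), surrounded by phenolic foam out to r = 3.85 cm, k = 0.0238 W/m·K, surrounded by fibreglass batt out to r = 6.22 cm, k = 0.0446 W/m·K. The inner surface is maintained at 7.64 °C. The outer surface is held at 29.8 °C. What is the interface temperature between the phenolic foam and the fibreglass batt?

Treat each layer as a resistance in series:
  R'_carbon steel = ln(0.0174/0.0162)/(2πk) = 0.07146/(2π·40.6) = 2.801×10^-4 m·K/W
  R'_phenolic foam = ln(0.0385/0.0174)/(2πk) = 0.7942/(2π·0.0238) = 5.311 m·K/W
  R'_fibreglass batt = ln(0.0622/0.0385)/(2πk) = 0.4797/(2π·0.0446) = 1.712 m·K/W
ΣR = 2.801×10^-4 + 5.311 + 1.712 = 7.023 m·K/W
Q' = ΔT/ΣR = (7.64 °C − 29.8 °C)/7.023 = -3.155 W/m
From the inner boundary to the phenolic foam/fibreglass batt interface, ΣR_partial = 5.311 m·K/W.
T_interface = T_in − Q'·ΣR_partial = 7.64 °C − (-3.155)(5.311) = 24.4 °C

T = 24.4 °C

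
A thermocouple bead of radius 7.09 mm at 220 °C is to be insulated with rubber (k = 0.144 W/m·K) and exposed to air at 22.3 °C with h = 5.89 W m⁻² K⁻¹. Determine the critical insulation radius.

For a sphere, r_cr = 2k_ins/h = 2·0.144/5.89 = 0.0489 m = 4.89 cm

r_cr = 4.89 cm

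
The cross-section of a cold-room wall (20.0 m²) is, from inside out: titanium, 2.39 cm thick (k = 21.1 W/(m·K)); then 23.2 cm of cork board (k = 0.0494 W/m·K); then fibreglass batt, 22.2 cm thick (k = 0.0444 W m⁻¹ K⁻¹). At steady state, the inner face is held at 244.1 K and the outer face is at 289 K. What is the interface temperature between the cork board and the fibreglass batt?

T = 265.85 K

Resistance network (inner→outer):
  R_titanium = L/(kA) = 0.0239/(21.1·20.0) = 5.664×10^-5 K/W
  R_cork board = L/(kA) = 0.232/(0.0494·20.0) = 0.2348 K/W
  R_fibreglass batt = L/(kA) = 0.222/(0.0444·20.0) = 0.2500 K/W
ΣR = 5.664×10^-5 + 0.2348 + 0.2500 = 0.4849 K/W
Q = ΔT/ΣR = (244.1 K − 289 K)/0.4849 = -92.60 W
From the inner boundary to the cork board/fibreglass batt interface, ΣR_partial = 0.2349 K/W.
T_interface = T_in − Q·ΣR_partial = 244.1 K − (-92.60)(0.2349) = 265.85 K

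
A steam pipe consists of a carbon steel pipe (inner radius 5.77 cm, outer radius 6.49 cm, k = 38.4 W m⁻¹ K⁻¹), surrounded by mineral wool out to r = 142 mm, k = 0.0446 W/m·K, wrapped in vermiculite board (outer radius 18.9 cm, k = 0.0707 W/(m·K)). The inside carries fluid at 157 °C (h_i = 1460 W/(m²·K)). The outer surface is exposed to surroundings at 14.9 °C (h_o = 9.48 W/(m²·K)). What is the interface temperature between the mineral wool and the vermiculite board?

T = 44.4 °C

Series thermal resistances, inner to outer:
  R'_conv,in = 1/(2πr h) = 1/(2π·0.0577·1460) = 0.001889 m·K/W
  R'_carbon steel = ln(0.0649/0.0577)/(2πk) = 0.1176/(2π·38.4) = 4.874×10^-4 m·K/W
  R'_mineral wool = ln(0.142/0.0649)/(2πk) = 0.7830/(2π·0.0446) = 2.794 m·K/W
  R'_vermiculite board = ln(0.189/0.142)/(2πk) = 0.2859/(2π·0.0707) = 0.6436 m·K/W
  R'_conv,out = 1/(2πr h) = 1/(2π·0.189·9.48) = 0.08883 m·K/W
ΣR = 0.001889 + 4.874×10^-4 + 2.794 + 0.6436 + 0.08883 = 3.529 m·K/W
Q' = ΔT/ΣR = (157 °C − 14.9 °C)/3.529 = 40.27 W/m
From the inner boundary to the mineral wool/vermiculite board interface, ΣR_partial = 2.796 m·K/W.
T_interface = T_in − Q'·ΣR_partial = 157 °C − (40.27)(2.796) = 44.4 °C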